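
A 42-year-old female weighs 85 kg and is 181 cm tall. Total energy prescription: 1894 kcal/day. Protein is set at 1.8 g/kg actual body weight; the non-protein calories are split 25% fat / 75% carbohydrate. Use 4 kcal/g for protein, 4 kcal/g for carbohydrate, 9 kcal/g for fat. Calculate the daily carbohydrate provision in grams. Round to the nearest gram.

Protein = 1.8 × 85 = 153 g → 153 × 4 = 612 kcal.
Non-protein calories = 1894 − 612 = 1282 kcal.
Fat: 25% × 1282 = 320.5 kcal; carbohydrate: 961.5 kcal.
Carbohydrate: 961.5 kcal ÷ 4 kcal/g = 240.375 g.

240 g/day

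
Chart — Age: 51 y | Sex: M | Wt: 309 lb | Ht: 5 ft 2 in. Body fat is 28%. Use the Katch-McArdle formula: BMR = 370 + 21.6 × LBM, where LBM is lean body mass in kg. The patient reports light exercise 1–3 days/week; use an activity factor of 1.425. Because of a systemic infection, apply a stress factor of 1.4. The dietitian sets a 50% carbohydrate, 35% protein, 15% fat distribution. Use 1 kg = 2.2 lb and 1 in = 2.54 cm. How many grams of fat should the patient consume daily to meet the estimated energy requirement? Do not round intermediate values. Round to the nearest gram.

85 g/day

Convert to metric: weight = 309 ÷ 2.2 = 140.4545 kg; height = (5×12 + 2) × 2.54 = 62 × 2.54 = 157.48 cm.
LBM = 140.4545 × (1 − 0.28) = 101.1273 kg. Katch-McArdle: BMR = 370 + 21.6 × 101.1273 = 2554.3491 kcal/day.
TEE = 2554.3491 × 1.425 = 3639.9475 kcal/day.
With stress factor 1.4: 3639.9475 × 1.4 = 5095.9264 kcal/day.
Fat energy = 15% × 5095.9264 = 764.389 kcal.
Fat = 764.389 ÷ 9 kcal/g = 84.9321 g.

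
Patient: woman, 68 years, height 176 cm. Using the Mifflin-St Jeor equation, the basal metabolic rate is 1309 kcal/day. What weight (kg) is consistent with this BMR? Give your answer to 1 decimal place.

71.0 kg

1309 = 10·W + 6.25(176) − 5(68) − 161
10·W = 1309 − 599 = 710, so W = 71 kg.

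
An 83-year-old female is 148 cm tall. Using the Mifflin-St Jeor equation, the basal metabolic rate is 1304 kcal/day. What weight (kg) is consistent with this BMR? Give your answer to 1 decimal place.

95.5 kg

1304 = 10·W + 6.25(148) − 5(83) − 161
10·W = 1304 − 349 = 955, so W = 95.5 kg.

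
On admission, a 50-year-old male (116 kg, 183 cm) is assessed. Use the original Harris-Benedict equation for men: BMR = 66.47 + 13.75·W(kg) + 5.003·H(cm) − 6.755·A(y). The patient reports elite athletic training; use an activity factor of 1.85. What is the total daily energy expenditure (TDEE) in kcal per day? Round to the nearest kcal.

4143 kcal per day

Harris-Benedict: BMR = 66.47 + 13.75(116) + 5.003(183) − 6.755(50) = 2239.269 kcal/day.
TEE = BMR × activity factor = 2239.269 × 1.85 = 4142.6477 kcal/day.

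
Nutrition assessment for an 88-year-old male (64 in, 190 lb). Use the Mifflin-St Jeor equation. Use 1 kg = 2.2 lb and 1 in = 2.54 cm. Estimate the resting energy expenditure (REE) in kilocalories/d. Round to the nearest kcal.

Convert to metric: weight = 190 ÷ 2.2 = 86.3636 kg; height = 64 × 2.54 = 162.56 cm.
Mifflin-St Jeor (male): BMR = 10(86.3636) + 6.25(162.56) − 5(88) + 5 = 863.6364 + 1016 − 440 + 5 = 1444.6364 kcal/day.

1445 kilocalories/d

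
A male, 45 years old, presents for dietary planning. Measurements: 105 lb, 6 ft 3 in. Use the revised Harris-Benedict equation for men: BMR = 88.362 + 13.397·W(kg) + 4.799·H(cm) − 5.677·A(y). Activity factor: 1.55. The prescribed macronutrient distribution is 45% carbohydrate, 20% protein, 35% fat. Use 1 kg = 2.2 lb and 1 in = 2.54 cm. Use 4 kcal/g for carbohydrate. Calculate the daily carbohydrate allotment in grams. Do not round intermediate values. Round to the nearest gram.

Convert to metric: weight = 105 ÷ 2.2 = 47.7273 kg; height = (6×12 + 3) × 2.54 = 75 × 2.54 = 190.5 cm.
Harris-Benedict: BMR = 88.362 + 13.397(47.7273) + 4.799(190.5) − 5.677(45) = 1386.5088 kcal/day.
TEE = 1386.5088 × 1.55 = 2149.0886 kcal/day.
Carbohydrate energy = 45% × 2149.0886 = 967.0899 kcal.
Carbohydrate = 967.0899 ÷ 4 kcal/g = 241.7725 g.

242 g/day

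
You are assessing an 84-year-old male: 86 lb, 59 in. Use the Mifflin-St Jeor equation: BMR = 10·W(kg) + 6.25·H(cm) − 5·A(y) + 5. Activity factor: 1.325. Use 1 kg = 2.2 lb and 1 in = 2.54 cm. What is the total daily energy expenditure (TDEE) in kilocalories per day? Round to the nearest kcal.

1209 kilocalories per day

Convert to metric: weight = 86 ÷ 2.2 = 39.0909 kg; height = 59 × 2.54 = 149.86 cm.
Mifflin-St Jeor (male): BMR = 10(39.0909) + 6.25(149.86) − 5(84) + 5 = 390.9091 + 936.625 − 420 + 5 = 912.5341 kcal/day.
TEE = BMR × activity factor = 912.5341 × 1.325 = 1209.1077 kcal/day.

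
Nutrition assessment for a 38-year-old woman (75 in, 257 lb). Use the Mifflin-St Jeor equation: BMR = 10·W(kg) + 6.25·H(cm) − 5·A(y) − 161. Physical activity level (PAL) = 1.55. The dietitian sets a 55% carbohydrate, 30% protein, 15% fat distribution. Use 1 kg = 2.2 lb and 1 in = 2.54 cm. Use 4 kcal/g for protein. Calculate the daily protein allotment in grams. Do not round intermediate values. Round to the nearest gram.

233 g/day

Convert to metric: weight = 257 ÷ 2.2 = 116.8182 kg; height = 75 × 2.54 = 190.5 cm.
Mifflin-St Jeor (female): BMR = 10(116.8182) + 6.25(190.5) − 5(38) − 161 = 1168.1818 + 1190.625 − 190 − 161 = 2007.8068 kcal/day.
TEE = 2007.8068 × 1.55 = 3112.1006 kcal/day.
Protein energy = 30% × 3112.1006 = 933.6302 kcal.
Protein = 933.6302 ÷ 4 kcal/g = 233.4075 g.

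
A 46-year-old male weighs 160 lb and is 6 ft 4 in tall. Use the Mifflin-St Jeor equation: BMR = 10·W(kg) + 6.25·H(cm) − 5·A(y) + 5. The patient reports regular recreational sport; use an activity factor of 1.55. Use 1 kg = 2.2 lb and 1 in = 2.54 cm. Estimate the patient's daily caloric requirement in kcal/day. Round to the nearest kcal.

2649 kcal/day

Convert to metric: weight = 160 ÷ 2.2 = 72.7273 kg; height = (6×12 + 4) × 2.54 = 76 × 2.54 = 193.04 cm.
Mifflin-St Jeor (male): BMR = 10(72.7273) + 6.25(193.04) − 5(46) + 5 = 727.2727 + 1206.5 − 230 + 5 = 1708.7727 kcal/day.
TEE = BMR × activity factor = 1708.7727 × 1.55 = 2648.5977 kcal/day.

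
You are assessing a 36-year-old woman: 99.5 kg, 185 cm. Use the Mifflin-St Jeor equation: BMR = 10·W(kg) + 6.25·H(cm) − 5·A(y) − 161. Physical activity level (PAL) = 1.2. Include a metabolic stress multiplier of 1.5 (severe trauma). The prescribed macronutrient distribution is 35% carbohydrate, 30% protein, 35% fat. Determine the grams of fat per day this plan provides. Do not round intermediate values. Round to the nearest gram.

127 g/day

Mifflin-St Jeor (female): BMR = 10(99.5) + 6.25(185) − 5(36) − 161 = 995 + 1156.25 − 180 − 161 = 1810.25 kcal/day.
TEE = 1810.25 × 1.2 = 2172.3 kcal/day.
With stress factor 1.5: 2172.3 × 1.5 = 3258.45 kcal/day.
Fat energy = 35% × 3258.45 = 1140.4575 kcal.
Fat = 1140.4575 ÷ 9 kcal/g = 126.7175 g.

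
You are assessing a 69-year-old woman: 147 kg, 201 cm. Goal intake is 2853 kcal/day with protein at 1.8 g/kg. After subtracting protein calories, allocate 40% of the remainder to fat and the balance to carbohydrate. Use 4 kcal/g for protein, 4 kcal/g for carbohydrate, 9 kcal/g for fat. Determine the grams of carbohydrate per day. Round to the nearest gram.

Protein = 1.8 × 147 = 264.6 g → 264.6 × 4 = 1058.4 kcal.
Non-protein calories = 2853 − 1058.4 = 1794.6 kcal.
Fat: 40% × 1794.6 = 717.84 kcal; carbohydrate: 1076.76 kcal.
Carbohydrate: 1076.76 kcal ÷ 4 kcal/g = 269.19 g.

269 g/day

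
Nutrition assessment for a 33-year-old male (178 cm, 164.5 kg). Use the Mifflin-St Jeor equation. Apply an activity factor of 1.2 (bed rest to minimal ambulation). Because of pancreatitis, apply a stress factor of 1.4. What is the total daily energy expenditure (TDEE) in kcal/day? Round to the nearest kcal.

4364 kcal/day

Mifflin-St Jeor (male): BMR = 10(164.5) + 6.25(178) − 5(33) + 5 = 1645 + 1112.5 − 165 + 5 = 2597.5 kcal/day.
TEE = BMR × activity factor = 2597.5 × 1.2 = 3117 kcal/day.
Apply stress factor: 3117 × 1.4 = 4363.8 kcal/day.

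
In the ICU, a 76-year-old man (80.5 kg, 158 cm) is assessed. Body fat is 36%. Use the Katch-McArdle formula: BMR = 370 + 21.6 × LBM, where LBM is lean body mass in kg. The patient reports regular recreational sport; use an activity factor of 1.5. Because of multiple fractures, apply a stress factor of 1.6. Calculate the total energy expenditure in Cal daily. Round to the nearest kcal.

3559 Cal daily

LBM = 80.5 × (1 − 0.36) = 51.52 kg. Katch-McArdle: BMR = 370 + 21.6 × 51.52 = 1482.832 kcal/day.
TEE = BMR × activity factor = 1482.832 × 1.5 = 2224.248 kcal/day.
Apply stress factor: 2224.248 × 1.6 = 3558.7968 kcal/day.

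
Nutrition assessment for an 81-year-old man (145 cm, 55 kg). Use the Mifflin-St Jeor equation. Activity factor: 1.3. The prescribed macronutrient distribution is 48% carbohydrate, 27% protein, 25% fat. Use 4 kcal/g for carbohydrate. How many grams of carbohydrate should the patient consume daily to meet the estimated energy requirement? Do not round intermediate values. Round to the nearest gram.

Mifflin-St Jeor (male): BMR = 10(55) + 6.25(145) − 5(81) + 5 = 550 + 906.25 − 405 + 5 = 1056.25 kcal/day.
TEE = 1056.25 × 1.3 = 1373.125 kcal/day.
Carbohydrate energy = 48% × 1373.125 = 659.1 kcal.
Carbohydrate = 659.1 ÷ 4 kcal/g = 164.775 g.

165 g/day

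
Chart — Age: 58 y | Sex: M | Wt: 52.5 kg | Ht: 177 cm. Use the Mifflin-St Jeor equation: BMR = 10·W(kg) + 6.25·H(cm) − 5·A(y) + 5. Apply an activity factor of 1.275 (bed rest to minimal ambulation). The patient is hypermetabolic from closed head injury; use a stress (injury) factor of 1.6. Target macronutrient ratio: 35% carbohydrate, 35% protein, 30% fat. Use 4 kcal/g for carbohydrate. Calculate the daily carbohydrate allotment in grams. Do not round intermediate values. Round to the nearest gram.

240 g/day

Mifflin-St Jeor (male): BMR = 10(52.5) + 6.25(177) − 5(58) + 5 = 525 + 1106.25 − 290 + 5 = 1346.25 kcal/day.
TEE = 1346.25 × 1.275 = 1716.4688 kcal/day.
With stress factor 1.6: 1716.4688 × 1.6 = 2746.35 kcal/day.
Carbohydrate energy = 35% × 2746.35 = 961.2225 kcal.
Carbohydrate = 961.2225 ÷ 4 kcal/g = 240.3056 g.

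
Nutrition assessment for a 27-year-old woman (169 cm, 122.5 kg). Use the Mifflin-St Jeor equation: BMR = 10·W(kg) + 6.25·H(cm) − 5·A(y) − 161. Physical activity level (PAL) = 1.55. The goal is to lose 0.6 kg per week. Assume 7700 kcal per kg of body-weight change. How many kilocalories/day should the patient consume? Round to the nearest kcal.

Mifflin-St Jeor (female): BMR = 10(122.5) + 6.25(169) − 5(27) − 161 = 1225 + 1056.25 − 135 − 161 = 1985.25 kcal/day.
TEE = 1985.25 × 1.55 = 3077.1375 kcal/day.
Required daily deficit = 0.6 × 7700 ÷ 7 = 660 kcal/day.
Target intake = 3077.1375 − 660 = 2417.1375 kcal/day.

2417 kilocalories/day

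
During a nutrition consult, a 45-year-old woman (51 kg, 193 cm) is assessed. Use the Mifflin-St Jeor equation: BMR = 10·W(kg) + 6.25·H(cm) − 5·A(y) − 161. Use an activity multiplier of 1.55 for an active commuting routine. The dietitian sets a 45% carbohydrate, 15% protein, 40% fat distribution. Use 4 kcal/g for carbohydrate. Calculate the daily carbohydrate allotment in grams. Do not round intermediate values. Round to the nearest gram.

Mifflin-St Jeor (female): BMR = 10(51) + 6.25(193) − 5(45) − 161 = 510 + 1206.25 − 225 − 161 = 1330.25 kcal/day.
TEE = 1330.25 × 1.55 = 2061.8875 kcal/day.
Carbohydrate energy = 45% × 2061.8875 = 927.8494 kcal.
Carbohydrate = 927.8494 ÷ 4 kcal/g = 231.9623 g.

232 g/day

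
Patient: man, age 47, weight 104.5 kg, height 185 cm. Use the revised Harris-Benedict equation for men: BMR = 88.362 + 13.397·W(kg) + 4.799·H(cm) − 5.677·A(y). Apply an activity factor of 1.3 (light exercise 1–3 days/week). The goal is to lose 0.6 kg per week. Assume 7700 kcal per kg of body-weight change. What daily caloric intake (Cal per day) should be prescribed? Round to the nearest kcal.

2082 Cal per day

Harris-Benedict: BMR = 88.362 + 13.397(104.5) + 4.799(185) − 5.677(47) = 2109.3445 kcal/day.
TEE = 2109.3445 × 1.3 = 2742.1479 kcal/day.
Required daily deficit = 0.6 × 7700 ÷ 7 = 660 kcal/day.
Target intake = 2742.1479 − 660 = 2082.1479 kcal/day.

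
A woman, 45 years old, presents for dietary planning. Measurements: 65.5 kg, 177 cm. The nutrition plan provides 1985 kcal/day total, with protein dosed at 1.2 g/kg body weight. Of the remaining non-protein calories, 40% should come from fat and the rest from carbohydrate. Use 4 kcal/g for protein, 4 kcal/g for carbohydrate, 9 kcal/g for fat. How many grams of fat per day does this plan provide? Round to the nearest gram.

Protein = 1.2 × 65.5 = 78.6 g → 78.6 × 4 = 314.4 kcal.
Non-protein calories = 1985 − 314.4 = 1670.6 kcal.
Fat: 40% × 1670.6 = 668.24 kcal; carbohydrate: 1002.36 kcal.
Fat: 668.24 kcal ÷ 9 kcal/g = 74.2489 g.

74 g/day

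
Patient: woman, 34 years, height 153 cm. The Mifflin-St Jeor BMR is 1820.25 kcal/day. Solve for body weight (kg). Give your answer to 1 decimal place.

119.5 kg

1820.25 = 10·W + 6.25(153) − 5(34) − 161
10·W = 1820.25 − 625.25 = 1195, so W = 119.5 kg.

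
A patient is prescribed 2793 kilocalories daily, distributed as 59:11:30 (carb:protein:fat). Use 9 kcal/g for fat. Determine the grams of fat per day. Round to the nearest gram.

Fat energy = 30% × 2793 = 837.9 kcal.
At 9 kcal/g: 837.9 ÷ 9 = 93.1 g.

93 g/day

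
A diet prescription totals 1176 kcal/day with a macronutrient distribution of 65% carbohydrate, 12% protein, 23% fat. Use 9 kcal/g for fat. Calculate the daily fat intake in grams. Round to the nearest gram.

30 g/day

Fat energy = 23% × 1176 = 270.48 kcal.
At 9 kcal/g: 270.48 ÷ 9 = 30.0533 g.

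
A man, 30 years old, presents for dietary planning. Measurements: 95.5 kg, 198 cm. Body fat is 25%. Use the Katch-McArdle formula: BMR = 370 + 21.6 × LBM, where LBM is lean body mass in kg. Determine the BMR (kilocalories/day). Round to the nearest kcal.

1917 kilocalories/day

LBM = 95.5 × (1 − 0.25) = 71.625 kg. Katch-McArdle: BMR = 370 + 21.6 × 71.625 = 1917.1 kcal/day.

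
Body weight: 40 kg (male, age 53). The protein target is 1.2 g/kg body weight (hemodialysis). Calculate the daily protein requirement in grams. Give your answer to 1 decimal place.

48.0 g/day

Protein = 1.2 g/kg × 40 kg = 48 g/day.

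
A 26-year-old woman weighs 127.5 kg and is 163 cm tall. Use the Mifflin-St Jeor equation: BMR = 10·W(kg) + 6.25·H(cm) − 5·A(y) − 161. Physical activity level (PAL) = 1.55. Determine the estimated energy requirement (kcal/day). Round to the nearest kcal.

Mifflin-St Jeor (female): BMR = 10(127.5) + 6.25(163) − 5(26) − 161 = 1275 + 1018.75 − 130 − 161 = 2002.75 kcal/day.
TEE = BMR × activity factor = 2002.75 × 1.55 = 3104.2625 kcal/day.

3104 kcal/day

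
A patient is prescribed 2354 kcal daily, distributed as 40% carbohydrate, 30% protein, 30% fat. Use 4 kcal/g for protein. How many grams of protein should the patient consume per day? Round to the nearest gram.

177 g/day

Protein energy = 30% × 2354 = 706.2 kcal.
At 4 kcal/g: 706.2 ÷ 4 = 176.55 g.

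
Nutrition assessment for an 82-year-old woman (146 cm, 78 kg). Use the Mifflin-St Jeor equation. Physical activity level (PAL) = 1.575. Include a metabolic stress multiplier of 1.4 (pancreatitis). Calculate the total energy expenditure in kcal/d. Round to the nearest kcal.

2473 kcal/d

Mifflin-St Jeor (female): BMR = 10(78) + 6.25(146) − 5(82) − 161 = 780 + 912.5 − 410 − 161 = 1121.5 kcal/day.
TEE = BMR × activity factor = 1121.5 × 1.575 = 1766.3625 kcal/day.
Apply stress factor: 1766.3625 × 1.4 = 2472.9075 kcal/day.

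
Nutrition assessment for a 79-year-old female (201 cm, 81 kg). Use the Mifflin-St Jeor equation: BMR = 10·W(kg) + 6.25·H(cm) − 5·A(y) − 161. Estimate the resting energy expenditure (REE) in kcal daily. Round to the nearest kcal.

Mifflin-St Jeor (female): BMR = 10(81) + 6.25(201) − 5(79) − 161 = 810 + 1256.25 − 395 − 161 = 1510.25 kcal/day.

1510 kcal daily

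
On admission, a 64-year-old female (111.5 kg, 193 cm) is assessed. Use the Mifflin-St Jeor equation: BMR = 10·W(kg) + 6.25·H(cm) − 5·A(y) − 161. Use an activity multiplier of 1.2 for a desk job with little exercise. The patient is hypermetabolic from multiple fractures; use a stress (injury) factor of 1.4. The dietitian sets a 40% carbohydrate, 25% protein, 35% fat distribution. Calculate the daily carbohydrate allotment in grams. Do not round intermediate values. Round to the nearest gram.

Mifflin-St Jeor (female): BMR = 10(111.5) + 6.25(193) − 5(64) − 161 = 1115 + 1206.25 − 320 − 161 = 1840.25 kcal/day.
TEE = 1840.25 × 1.2 = 2208.3 kcal/day.
With stress factor 1.4: 2208.3 × 1.4 = 3091.62 kcal/day.
Carbohydrate energy = 40% × 3091.62 = 1236.648 kcal.
Carbohydrate = 1236.648 ÷ 4 kcal/g = 309.162 g.

309 g/day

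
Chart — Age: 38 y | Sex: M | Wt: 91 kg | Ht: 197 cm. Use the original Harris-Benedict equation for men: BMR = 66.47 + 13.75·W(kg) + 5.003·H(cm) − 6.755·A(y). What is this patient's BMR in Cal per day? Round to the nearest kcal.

2047 Cal per day

Harris-Benedict: BMR = 66.47 + 13.75(91) + 5.003(197) − 6.755(38) = 2046.621 kcal/day.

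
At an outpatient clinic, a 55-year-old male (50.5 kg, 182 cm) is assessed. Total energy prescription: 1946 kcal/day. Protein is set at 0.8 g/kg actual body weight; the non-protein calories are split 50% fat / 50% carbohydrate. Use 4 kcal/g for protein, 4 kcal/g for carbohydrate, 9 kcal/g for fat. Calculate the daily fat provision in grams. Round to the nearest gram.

Protein = 0.8 × 50.5 = 40.4 g → 40.4 × 4 = 161.6 kcal.
Non-protein calories = 1946 − 161.6 = 1784.4 kcal.
Fat: 50% × 1784.4 = 892.2 kcal; carbohydrate: 892.2 kcal.
Fat: 892.2 kcal ÷ 9 kcal/g = 99.1333 g.

99 g/day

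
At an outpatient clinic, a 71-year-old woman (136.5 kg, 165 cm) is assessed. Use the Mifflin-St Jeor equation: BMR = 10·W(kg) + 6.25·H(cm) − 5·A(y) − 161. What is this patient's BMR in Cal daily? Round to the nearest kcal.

1880 Cal daily

Mifflin-St Jeor (female): BMR = 10(136.5) + 6.25(165) − 5(71) − 161 = 1365 + 1031.25 − 355 − 161 = 1880.25 kcal/day.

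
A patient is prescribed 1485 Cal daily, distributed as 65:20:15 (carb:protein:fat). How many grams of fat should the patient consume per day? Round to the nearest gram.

Fat energy = 15% × 1485 = 222.75 kcal.
At 9 kcal/g: 222.75 ÷ 9 = 24.75 g.

25 g/day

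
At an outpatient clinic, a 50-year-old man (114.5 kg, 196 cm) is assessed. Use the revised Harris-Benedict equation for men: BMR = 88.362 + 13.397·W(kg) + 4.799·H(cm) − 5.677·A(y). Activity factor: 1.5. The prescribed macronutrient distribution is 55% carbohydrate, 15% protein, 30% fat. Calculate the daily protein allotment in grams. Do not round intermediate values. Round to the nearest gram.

128 g/day

Harris-Benedict: BMR = 88.362 + 13.397(114.5) + 4.799(196) − 5.677(50) = 2279.0725 kcal/day.
TEE = 2279.0725 × 1.5 = 3418.6088 kcal/day.
Protein energy = 15% × 3418.6088 = 512.7913 kcal.
Protein = 512.7913 ÷ 4 kcal/g = 128.1978 g.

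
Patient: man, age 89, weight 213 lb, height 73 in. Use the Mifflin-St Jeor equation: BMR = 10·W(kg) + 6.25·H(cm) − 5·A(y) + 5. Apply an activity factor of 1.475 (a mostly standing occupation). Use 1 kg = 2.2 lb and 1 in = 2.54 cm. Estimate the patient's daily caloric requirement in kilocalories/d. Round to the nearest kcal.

2488 kilocalories/d

Convert to metric: weight = 213 ÷ 2.2 = 96.8182 kg; height = 73 × 2.54 = 185.42 cm.
Mifflin-St Jeor (male): BMR = 10(96.8182) + 6.25(185.42) − 5(89) + 5 = 968.1818 + 1158.875 − 445 + 5 = 1687.0568 kcal/day.
TEE = BMR × activity factor = 1687.0568 × 1.475 = 2488.4088 kcal/day.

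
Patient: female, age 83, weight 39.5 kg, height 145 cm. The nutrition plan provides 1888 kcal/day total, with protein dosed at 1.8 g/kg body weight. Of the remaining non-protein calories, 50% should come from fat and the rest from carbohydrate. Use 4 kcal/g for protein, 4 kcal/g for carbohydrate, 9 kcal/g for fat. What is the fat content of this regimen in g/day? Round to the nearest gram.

89 g/day

Protein = 1.8 × 39.5 = 71.1 g → 71.1 × 4 = 284.4 kcal.
Non-protein calories = 1888 − 284.4 = 1603.6 kcal.
Fat: 50% × 1603.6 = 801.8 kcal; carbohydrate: 801.8 kcal.
Fat: 801.8 kcal ÷ 9 kcal/g = 89.0889 g.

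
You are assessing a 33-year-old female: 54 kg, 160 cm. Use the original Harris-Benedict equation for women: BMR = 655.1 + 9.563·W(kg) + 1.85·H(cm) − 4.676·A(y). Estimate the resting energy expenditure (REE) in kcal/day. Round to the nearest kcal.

1313 kcal/day

Harris-Benedict: BMR = 655.1 + 9.563(54) + 1.85(160) − 4.676(33) = 1313.194 kcal/day.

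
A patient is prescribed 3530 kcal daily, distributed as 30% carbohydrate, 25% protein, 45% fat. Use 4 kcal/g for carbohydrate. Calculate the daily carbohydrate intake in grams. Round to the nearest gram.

265 g/day

Carbohydrate energy = 30% × 3530 = 1059 kcal.
At 4 kcal/g: 1059 ÷ 4 = 264.75 g.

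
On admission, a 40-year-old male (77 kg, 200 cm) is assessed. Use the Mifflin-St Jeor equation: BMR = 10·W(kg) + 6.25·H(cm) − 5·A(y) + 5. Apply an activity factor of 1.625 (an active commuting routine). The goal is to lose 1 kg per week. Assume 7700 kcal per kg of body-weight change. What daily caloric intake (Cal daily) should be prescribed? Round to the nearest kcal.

1866 Cal daily

Mifflin-St Jeor (male): BMR = 10(77) + 6.25(200) − 5(40) + 5 = 770 + 1250 − 200 + 5 = 1825 kcal/day.
TEE = 1825 × 1.625 = 2965.625 kcal/day.
Required daily deficit = 1 × 7700 ÷ 7 = 1100 kcal/day.
Target intake = 2965.625 − 1100 = 1865.625 kcal/day.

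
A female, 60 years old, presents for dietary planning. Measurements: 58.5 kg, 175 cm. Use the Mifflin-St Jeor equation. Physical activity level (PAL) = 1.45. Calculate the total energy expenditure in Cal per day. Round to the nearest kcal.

Mifflin-St Jeor (female): BMR = 10(58.5) + 6.25(175) − 5(60) − 161 = 585 + 1093.75 − 300 − 161 = 1217.75 kcal/day.
TEE = BMR × activity factor = 1217.75 × 1.45 = 1765.7375 kcal/day.

1766 Cal per day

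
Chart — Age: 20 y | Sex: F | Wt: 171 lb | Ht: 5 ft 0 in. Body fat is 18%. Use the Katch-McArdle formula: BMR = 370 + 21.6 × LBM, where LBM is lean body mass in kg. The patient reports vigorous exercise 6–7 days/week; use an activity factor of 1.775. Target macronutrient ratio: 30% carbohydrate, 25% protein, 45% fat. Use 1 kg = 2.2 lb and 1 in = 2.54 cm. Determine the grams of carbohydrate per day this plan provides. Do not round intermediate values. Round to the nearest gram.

Convert to metric: weight = 171 ÷ 2.2 = 77.7273 kg; height = (5×12 + 0) × 2.54 = 60 × 2.54 = 152.4 cm.
LBM = 77.7273 × (1 − 0.18) = 63.7364 kg. Katch-McArdle: BMR = 370 + 21.6 × 63.7364 = 1746.7055 kcal/day.
TEE = 1746.7055 × 1.775 = 3100.4022 kcal/day.
Carbohydrate energy = 30% × 3100.4022 = 930.1207 kcal.
Carbohydrate = 930.1207 ÷ 4 kcal/g = 232.5302 g.

233 g/day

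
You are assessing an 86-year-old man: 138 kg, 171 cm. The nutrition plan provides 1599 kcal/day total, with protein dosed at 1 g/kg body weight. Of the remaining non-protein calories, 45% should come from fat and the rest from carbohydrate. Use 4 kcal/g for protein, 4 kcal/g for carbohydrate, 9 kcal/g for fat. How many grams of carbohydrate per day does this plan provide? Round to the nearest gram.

144 g/day

Protein = 1 × 138 = 138 g → 138 × 4 = 552 kcal.
Non-protein calories = 1599 − 552 = 1047 kcal.
Fat: 45% × 1047 = 471.15 kcal; carbohydrate: 575.85 kcal.
Carbohydrate: 575.85 kcal ÷ 4 kcal/g = 143.9625 g.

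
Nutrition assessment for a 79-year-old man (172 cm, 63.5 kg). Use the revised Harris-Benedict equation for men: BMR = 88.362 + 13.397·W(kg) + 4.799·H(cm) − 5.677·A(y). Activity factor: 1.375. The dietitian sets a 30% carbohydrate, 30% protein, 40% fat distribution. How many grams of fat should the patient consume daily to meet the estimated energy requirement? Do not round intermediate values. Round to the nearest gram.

80 g/day

Harris-Benedict: BMR = 88.362 + 13.397(63.5) + 4.799(172) − 5.677(79) = 1316.0165 kcal/day.
TEE = 1316.0165 × 1.375 = 1809.5227 kcal/day.
Fat energy = 40% × 1809.5227 = 723.8091 kcal.
Fat = 723.8091 ÷ 9 kcal/g = 80.4232 g.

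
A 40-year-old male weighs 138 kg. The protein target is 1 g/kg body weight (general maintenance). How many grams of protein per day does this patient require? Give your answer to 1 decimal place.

Protein = 1 g/kg × 138 kg = 138 g/day.

138.0 g/day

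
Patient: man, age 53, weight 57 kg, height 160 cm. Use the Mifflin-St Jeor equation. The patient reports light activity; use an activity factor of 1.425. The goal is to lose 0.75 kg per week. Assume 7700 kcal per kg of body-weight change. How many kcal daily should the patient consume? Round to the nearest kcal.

1042 kcal daily

Mifflin-St Jeor (male): BMR = 10(57) + 6.25(160) − 5(53) + 5 = 570 + 1000 − 265 + 5 = 1310 kcal/day.
TEE = 1310 × 1.425 = 1866.75 kcal/day.
Required daily deficit = 0.75 × 7700 ÷ 7 = 825 kcal/day.
Target intake = 1866.75 − 825 = 1041.75 kcal/day.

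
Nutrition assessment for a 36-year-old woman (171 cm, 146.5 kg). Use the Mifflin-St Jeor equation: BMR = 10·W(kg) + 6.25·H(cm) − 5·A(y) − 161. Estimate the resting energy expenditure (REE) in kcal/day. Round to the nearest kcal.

Mifflin-St Jeor (female): BMR = 10(146.5) + 6.25(171) − 5(36) − 161 = 1465 + 1068.75 − 180 − 161 = 2192.75 kcal/day.

2193 kcal/day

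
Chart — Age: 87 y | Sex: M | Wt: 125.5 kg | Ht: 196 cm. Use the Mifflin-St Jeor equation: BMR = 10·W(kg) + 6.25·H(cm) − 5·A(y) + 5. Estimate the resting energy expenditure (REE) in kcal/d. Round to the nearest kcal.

2050 kcal/d

Mifflin-St Jeor (male): BMR = 10(125.5) + 6.25(196) − 5(87) + 5 = 1255 + 1225 − 435 + 5 = 2050 kcal/day.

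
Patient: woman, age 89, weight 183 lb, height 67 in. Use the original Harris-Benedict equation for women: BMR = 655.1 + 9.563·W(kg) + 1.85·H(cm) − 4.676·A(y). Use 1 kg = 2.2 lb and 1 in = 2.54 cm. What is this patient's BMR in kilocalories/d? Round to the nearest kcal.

Convert to metric: weight = 183 ÷ 2.2 = 83.1818 kg; height = 67 × 2.54 = 170.18 cm.
Harris-Benedict: BMR = 655.1 + 9.563(83.1818) + 1.85(170.18) − 4.676(89) = 1349.2367 kcal/day.

1349 kilocalories/d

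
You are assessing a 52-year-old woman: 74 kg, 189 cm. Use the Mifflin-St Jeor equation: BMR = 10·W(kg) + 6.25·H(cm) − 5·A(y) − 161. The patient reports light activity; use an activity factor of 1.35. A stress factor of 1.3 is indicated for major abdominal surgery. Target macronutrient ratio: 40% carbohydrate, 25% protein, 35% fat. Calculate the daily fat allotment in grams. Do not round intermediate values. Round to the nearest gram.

Mifflin-St Jeor (female): BMR = 10(74) + 6.25(189) − 5(52) − 161 = 740 + 1181.25 − 260 − 161 = 1500.25 kcal/day.
TEE = 1500.25 × 1.35 = 2025.3375 kcal/day.
With stress factor 1.3: 2025.3375 × 1.3 = 2632.9388 kcal/day.
Fat energy = 35% × 2632.9388 = 921.5286 kcal.
Fat = 921.5286 ÷ 9 kcal/g = 102.3921 g.

102 g/day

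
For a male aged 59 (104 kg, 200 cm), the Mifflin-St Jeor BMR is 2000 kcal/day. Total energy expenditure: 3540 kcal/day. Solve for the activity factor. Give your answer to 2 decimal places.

1.77

Activity factor = TEE ÷ BMR = 3540 ÷ 2000 = 1.77.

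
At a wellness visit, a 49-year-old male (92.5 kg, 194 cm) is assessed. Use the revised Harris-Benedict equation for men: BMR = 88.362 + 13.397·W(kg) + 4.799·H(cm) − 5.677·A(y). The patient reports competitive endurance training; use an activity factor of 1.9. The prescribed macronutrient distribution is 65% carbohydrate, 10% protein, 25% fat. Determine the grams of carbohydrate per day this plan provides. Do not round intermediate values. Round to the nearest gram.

611 g/day

Harris-Benedict: BMR = 88.362 + 13.397(92.5) + 4.799(194) − 5.677(49) = 1980.4175 kcal/day.
TEE = 1980.4175 × 1.9 = 3762.7933 kcal/day.
Carbohydrate energy = 65% × 3762.7933 = 2445.8156 kcal.
Carbohydrate = 2445.8156 ÷ 4 kcal/g = 611.4539 g.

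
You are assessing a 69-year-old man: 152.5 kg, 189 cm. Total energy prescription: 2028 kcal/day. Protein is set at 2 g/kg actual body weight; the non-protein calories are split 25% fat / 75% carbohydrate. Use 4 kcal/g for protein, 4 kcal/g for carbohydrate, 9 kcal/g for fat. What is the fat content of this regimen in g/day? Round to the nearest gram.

Protein = 2 × 152.5 = 305 g → 305 × 4 = 1220 kcal.
Non-protein calories = 2028 − 1220 = 808 kcal.
Fat: 25% × 808 = 202 kcal; carbohydrate: 606 kcal.
Fat: 202 kcal ÷ 9 kcal/g = 22.4444 g.

22 g/day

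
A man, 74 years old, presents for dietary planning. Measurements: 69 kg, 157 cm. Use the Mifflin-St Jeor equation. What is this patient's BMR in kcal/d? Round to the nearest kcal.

Mifflin-St Jeor (male): BMR = 10(69) + 6.25(157) − 5(74) + 5 = 690 + 981.25 − 370 + 5 = 1306.25 kcal/day.

1306 kcal/d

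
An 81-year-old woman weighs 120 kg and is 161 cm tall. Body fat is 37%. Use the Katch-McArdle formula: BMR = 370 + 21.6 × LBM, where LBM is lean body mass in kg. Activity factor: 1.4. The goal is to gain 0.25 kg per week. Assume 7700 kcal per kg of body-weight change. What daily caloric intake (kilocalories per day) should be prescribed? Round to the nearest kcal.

3079 kilocalories per day

LBM = 120 × (1 − 0.37) = 75.6 kg. Katch-McArdle: BMR = 370 + 21.6 × 75.6 = 2002.96 kcal/day.
TEE = 2002.96 × 1.4 = 2804.144 kcal/day.
Required daily surplus = 0.25 × 7700 ÷ 7 = 275 kcal/day.
Target intake = 2804.144 + 275 = 3079.144 kcal/day.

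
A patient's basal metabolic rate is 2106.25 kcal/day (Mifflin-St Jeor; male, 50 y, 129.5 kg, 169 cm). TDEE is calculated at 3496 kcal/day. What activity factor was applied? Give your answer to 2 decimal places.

Activity factor = TEE ÷ BMR = 3496 ÷ 2106.25 = 1.66.

1.66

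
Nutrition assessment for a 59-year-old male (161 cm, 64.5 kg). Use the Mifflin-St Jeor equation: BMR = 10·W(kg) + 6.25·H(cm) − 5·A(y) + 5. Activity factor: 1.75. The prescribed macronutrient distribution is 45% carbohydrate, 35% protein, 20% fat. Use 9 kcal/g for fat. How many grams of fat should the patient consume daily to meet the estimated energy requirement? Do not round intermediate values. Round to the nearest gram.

Mifflin-St Jeor (male): BMR = 10(64.5) + 6.25(161) − 5(59) + 5 = 645 + 1006.25 − 295 + 5 = 1361.25 kcal/day.
TEE = 1361.25 × 1.75 = 2382.1875 kcal/day.
Fat energy = 20% × 2382.1875 = 476.4375 kcal.
Fat = 476.4375 ÷ 9 kcal/g = 52.9375 g.

53 g/day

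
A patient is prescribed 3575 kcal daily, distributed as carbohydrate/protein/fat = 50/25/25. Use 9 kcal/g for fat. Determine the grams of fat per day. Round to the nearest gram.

Fat energy = 25% × 3575 = 893.75 kcal.
At 9 kcal/g: 893.75 ÷ 9 = 99.3056 g.

99 g/day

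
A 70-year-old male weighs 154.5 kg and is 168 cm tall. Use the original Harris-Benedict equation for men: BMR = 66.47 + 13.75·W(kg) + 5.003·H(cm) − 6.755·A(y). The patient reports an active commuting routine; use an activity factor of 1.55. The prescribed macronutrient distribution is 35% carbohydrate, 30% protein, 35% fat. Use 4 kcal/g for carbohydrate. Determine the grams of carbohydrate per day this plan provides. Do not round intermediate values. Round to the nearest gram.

347 g/day

Harris-Benedict: BMR = 66.47 + 13.75(154.5) + 5.003(168) − 6.755(70) = 2558.499 kcal/day.
TEE = 2558.499 × 1.55 = 3965.6735 kcal/day.
Carbohydrate energy = 35% × 3965.6735 = 1387.9857 kcal.
Carbohydrate = 1387.9857 ÷ 4 kcal/g = 346.9964 g.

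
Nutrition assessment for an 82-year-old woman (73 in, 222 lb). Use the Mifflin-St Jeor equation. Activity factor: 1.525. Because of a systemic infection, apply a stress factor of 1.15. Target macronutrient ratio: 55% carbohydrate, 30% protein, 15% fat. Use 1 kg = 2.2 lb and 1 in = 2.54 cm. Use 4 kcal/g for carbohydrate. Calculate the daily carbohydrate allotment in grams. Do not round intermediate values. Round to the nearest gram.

385 g/day

Convert to metric: weight = 222 ÷ 2.2 = 100.9091 kg; height = 73 × 2.54 = 185.42 cm.
Mifflin-St Jeor (female): BMR = 10(100.9091) + 6.25(185.42) − 5(82) − 161 = 1009.0909 + 1158.875 − 410 − 161 = 1596.9659 kcal/day.
TEE = 1596.9659 × 1.525 = 2435.373 kcal/day.
With stress factor 1.15: 2435.373 × 1.15 = 2800.679 kcal/day.
Carbohydrate energy = 55% × 2800.679 = 1540.3734 kcal.
Carbohydrate = 1540.3734 ÷ 4 kcal/g = 385.0934 g.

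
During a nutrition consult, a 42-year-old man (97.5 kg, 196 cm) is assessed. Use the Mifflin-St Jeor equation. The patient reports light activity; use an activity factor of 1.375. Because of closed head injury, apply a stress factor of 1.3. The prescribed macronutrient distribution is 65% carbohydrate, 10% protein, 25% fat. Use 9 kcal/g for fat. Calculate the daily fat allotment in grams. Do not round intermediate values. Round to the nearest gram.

Mifflin-St Jeor (male): BMR = 10(97.5) + 6.25(196) − 5(42) + 5 = 975 + 1225 − 210 + 5 = 1995 kcal/day.
TEE = 1995 × 1.375 = 2743.125 kcal/day.
With stress factor 1.3: 2743.125 × 1.3 = 3566.0625 kcal/day.
Fat energy = 25% × 3566.0625 = 891.5156 kcal.
Fat = 891.5156 ÷ 9 kcal/g = 99.0573 g.

99 g/day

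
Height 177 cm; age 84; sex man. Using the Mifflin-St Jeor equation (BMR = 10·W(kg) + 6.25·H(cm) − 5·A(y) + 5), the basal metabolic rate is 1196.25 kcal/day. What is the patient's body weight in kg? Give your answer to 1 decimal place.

1196.25 = 10·W + 6.25(177) − 5(84) + 5
10·W = 1196.25 − 691.25 = 505, so W = 50.5 kg.

50.5 kg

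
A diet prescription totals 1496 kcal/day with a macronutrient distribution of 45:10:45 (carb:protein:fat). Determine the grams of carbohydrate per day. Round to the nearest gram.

168 g/day

Carbohydrate energy = 45% × 1496 = 673.2 kcal.
At 4 kcal/g: 673.2 ÷ 4 = 168.3 g.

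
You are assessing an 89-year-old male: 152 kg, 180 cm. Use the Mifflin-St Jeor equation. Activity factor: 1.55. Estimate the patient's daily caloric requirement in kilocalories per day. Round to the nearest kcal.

3418 kilocalories per day

Mifflin-St Jeor (male): BMR = 10(152) + 6.25(180) − 5(89) + 5 = 1520 + 1125 − 445 + 5 = 2205 kcal/day.
TEE = BMR × activity factor = 2205 × 1.55 = 3417.75 kcal/day.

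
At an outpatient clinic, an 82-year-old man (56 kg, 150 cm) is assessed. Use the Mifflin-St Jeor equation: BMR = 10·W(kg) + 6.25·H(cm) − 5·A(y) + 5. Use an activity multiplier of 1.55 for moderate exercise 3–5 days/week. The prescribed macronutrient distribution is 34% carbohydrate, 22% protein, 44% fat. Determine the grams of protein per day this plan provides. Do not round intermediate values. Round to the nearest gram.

93 g/day

Mifflin-St Jeor (male): BMR = 10(56) + 6.25(150) − 5(82) + 5 = 560 + 937.5 − 410 + 5 = 1092.5 kcal/day.
TEE = 1092.5 × 1.55 = 1693.375 kcal/day.
Protein energy = 22% × 1693.375 = 372.5425 kcal.
Protein = 372.5425 ÷ 4 kcal/g = 93.1356 g.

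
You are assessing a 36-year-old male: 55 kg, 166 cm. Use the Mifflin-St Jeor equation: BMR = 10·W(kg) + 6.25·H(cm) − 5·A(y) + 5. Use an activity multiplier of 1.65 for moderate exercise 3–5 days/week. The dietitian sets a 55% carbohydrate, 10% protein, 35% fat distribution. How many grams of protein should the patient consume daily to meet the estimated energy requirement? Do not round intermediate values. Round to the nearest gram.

Mifflin-St Jeor (male): BMR = 10(55) + 6.25(166) − 5(36) + 5 = 550 + 1037.5 − 180 + 5 = 1412.5 kcal/day.
TEE = 1412.5 × 1.65 = 2330.625 kcal/day.
Protein energy = 10% × 2330.625 = 233.0625 kcal.
Protein = 233.0625 ÷ 4 kcal/g = 58.2656 g.

58 g/day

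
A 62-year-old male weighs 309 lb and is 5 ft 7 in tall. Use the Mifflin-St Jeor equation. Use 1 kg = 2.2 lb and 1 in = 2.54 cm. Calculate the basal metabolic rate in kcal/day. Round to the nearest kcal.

Convert to metric: weight = 309 ÷ 2.2 = 140.4545 kg; height = (5×12 + 7) × 2.54 = 67 × 2.54 = 170.18 cm.
Mifflin-St Jeor (male): BMR = 10(140.4545) + 6.25(170.18) − 5(62) + 5 = 1404.5455 + 1063.625 − 310 + 5 = 2163.1705 kcal/day.

2163 kcal/day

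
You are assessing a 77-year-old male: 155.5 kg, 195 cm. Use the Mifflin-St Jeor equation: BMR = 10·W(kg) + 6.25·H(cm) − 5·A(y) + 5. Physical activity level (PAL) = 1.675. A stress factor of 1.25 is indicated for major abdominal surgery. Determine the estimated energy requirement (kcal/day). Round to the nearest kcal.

Mifflin-St Jeor (male): BMR = 10(155.5) + 6.25(195) − 5(77) + 5 = 1555 + 1218.75 − 385 + 5 = 2393.75 kcal/day.
TEE = BMR × activity factor = 2393.75 × 1.675 = 4009.5313 kcal/day.
Apply stress factor: 4009.5313 × 1.25 = 5011.9141 kcal/day.

5012 kcal/day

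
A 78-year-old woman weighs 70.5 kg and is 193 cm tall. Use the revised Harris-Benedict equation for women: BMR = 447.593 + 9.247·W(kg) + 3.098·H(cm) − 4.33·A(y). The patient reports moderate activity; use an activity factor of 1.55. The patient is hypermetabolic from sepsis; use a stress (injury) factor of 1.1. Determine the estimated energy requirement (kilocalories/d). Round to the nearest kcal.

Harris-Benedict: BMR = 447.593 + 9.247(70.5) + 3.098(193) − 4.33(78) = 1359.6805 kcal/day.
TEE = BMR × activity factor = 1359.6805 × 1.55 = 2107.5048 kcal/day.
Apply stress factor: 2107.5048 × 1.1 = 2318.2553 kcal/day.

2318 kilocalories/d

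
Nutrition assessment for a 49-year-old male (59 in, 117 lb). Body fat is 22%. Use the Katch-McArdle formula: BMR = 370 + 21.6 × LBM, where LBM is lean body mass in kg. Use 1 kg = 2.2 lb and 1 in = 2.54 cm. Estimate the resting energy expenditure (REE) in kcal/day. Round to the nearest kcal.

1266 kcal/day

Convert to metric: weight = 117 ÷ 2.2 = 53.1818 kg; height = 59 × 2.54 = 149.86 cm.
LBM = 53.1818 × (1 − 0.22) = 41.4818 kg. Katch-McArdle: BMR = 370 + 21.6 × 41.4818 = 1266.0073 kcal/day.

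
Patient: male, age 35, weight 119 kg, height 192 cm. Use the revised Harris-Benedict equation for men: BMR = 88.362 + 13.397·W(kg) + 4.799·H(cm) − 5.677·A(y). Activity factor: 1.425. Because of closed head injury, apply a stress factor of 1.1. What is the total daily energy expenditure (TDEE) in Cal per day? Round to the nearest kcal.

3770 Cal per day

Harris-Benedict: BMR = 88.362 + 13.397(119) + 4.799(192) − 5.677(35) = 2405.318 kcal/day.
TEE = BMR × activity factor = 2405.318 × 1.425 = 3427.5782 kcal/day.
Apply stress factor: 3427.5782 × 1.1 = 3770.336 kcal/day.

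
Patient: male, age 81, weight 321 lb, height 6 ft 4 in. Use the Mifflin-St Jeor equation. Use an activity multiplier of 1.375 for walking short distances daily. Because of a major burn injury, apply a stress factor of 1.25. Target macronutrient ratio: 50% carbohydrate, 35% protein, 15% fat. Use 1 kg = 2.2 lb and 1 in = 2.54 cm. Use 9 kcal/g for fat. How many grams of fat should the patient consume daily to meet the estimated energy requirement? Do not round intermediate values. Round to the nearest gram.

65 g/day

Convert to metric: weight = 321 ÷ 2.2 = 145.9091 kg; height = (6×12 + 4) × 2.54 = 76 × 2.54 = 193.04 cm.
Mifflin-St Jeor (male): BMR = 10(145.9091) + 6.25(193.04) − 5(81) + 5 = 1459.0909 + 1206.5 − 405 + 5 = 2265.5909 kcal/day.
TEE = 2265.5909 × 1.375 = 3115.1875 kcal/day.
With stress factor 1.25: 3115.1875 × 1.25 = 3893.9844 kcal/day.
Fat energy = 15% × 3893.9844 = 584.0977 kcal.
Fat = 584.0977 ÷ 9 kcal/g = 64.8997 g.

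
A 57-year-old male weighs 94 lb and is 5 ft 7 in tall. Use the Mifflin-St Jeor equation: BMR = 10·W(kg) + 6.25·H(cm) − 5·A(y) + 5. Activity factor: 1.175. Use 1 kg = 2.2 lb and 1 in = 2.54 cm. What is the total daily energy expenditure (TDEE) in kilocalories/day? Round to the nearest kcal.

1423 kilocalories/day

Convert to metric: weight = 94 ÷ 2.2 = 42.7273 kg; height = (5×12 + 7) × 2.54 = 67 × 2.54 = 170.18 cm.
Mifflin-St Jeor (male): BMR = 10(42.7273) + 6.25(170.18) − 5(57) + 5 = 427.2727 + 1063.625 − 285 + 5 = 1210.8977 kcal/day.
TEE = BMR × activity factor = 1210.8977 × 1.175 = 1422.8048 kcal/day.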